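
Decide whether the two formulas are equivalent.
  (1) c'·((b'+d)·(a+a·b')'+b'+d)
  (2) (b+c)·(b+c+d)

No

E1: c'·((b'+d)·(a+a·b')'+b'+d)
    = c'·((b'+d)·a'+b'+d)   [absorption]
    = c'·(b'+d)   [absorption]
E2: (b+c)·(b+c+d)
    = b+c   [absorption]
These differ: at a=1, b=1, c=1, d=0, E1 = 0 but E2 = 1.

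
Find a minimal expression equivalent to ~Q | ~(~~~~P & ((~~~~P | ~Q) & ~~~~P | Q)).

~Q | ~P

~Q | ~(~~~~P & ((~~~~P | ~Q) & ~~~~P | Q))
= ~Q | ~(~~~~P & (~~~~P | Q))   [absorption]
= ~Q | ~~~~~P   [absorption]
= ~Q | ~~~P   [double negation]
= ~Q | ~P   [double negation]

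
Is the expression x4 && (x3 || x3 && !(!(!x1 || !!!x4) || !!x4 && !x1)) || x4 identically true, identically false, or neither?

x4 && (x3 || x3 && !(!(!x1 || !!!x4) || !!x4 && !x1)) || x4
= x4 && (x3 || x3 && !(x1 && !!x4 || !!x4 && !x1)) || x4   — De Morgan
= x4 && (x3 || x3 && !!!x4) || x4   — distribution
= x4 && (x3 || x3 && !x4) || x4   — double negation
= x4 && x3 || x4   — absorption
= x4   — absorption
This depends on x4, so it is not a constant.

neither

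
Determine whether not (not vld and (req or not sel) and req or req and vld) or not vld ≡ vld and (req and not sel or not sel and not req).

E1: not (not vld and (req or not sel) and req or req and vld) or not vld
    = not (not vld and req or req and vld) or not vld   [absorption]
    = not req or not vld   [distribution]
E2: vld and (req and not sel or not sel and not req)
    = vld and not sel   [distribution]
These differ: at req=0, sel=1, vld=0, E1 = 1 but E2 = 0.

No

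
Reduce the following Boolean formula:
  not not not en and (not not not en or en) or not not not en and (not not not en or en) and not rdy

not en

not not not en and (not not not en or en) or not not not en and (not not not en or en) and not rdy
= not not not en and (not not not en or en)   — absorption
= not not not en and (not en or en)   — double negation
= not not not en   — complement / identity
= not en   — double negation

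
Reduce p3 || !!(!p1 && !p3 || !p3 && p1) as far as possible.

true

p3 || !!(!p1 && !p3 || !p3 && p1)
= p3 || !!!p3   [distribution]
= p3 || !p3   [double negation]
= true   [complement]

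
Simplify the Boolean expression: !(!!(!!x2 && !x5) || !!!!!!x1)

(!x2 || x5) && !x1

!(!!(!!x2 && !x5) || !!!!!!x1)
= !(!!(!!x2 && !x5) || !!!!x1)
= !(!(!x2 || x5) || !!!!x1)
= !(!(!x2 || x5) || !!x1)
= (!x2 || x5) && !x1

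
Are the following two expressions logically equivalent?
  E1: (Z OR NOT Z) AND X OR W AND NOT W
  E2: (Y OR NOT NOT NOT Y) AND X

Yes

E1: (Z OR NOT Z) AND X OR W AND NOT W
    = (Z OR NOT Z) AND X
    = X
E2: (Y OR NOT NOT NOT Y) AND X
    = (Y OR NOT Y) AND X
    = X
Both reduce to X, so they are equivalent.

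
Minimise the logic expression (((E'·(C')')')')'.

E+C'

(((E'·(C')')')')'
= (E'·(C')')'   — double negation
= E+C'   — De Morgan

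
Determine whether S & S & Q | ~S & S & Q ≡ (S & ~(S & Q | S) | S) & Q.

E1: S & S & Q | ~S & S & Q
    = S & Q   (distribution)
E2: (S & ~(S & Q | S) | S) & Q
    = (S & ~S | S) & Q   (absorption)
    = S & Q   (complement / identity)
Both reduce to S & Q, so they are equivalent.

Yes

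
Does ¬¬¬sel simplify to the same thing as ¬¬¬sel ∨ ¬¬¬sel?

E1: ¬¬¬sel
    = ¬sel   — double negation
E2: ¬¬¬sel ∨ ¬¬¬sel
    = ¬¬¬sel   — idempotence
    = ¬sel   — double negation
Both reduce to ¬sel, so they are equivalent.

Yes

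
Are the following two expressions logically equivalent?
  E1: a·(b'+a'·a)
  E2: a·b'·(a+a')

E1: a·(b'+a'·a)
    = a·b'   [complement / identity]
E2: a·b'·(a+a')
    = a·b'   [complement / identity]
Both reduce to a·b', so they are equivalent.

Yes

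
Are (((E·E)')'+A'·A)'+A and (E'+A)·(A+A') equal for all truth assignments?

Yes

E1: (((E·E)')'+A'·A)'+A
    = (((E·E)')')'+A   [complement / identity]
    = (E·E)'+A   [double negation]
    = E'+A   [idempotence]
E2: (E'+A)·(A+A')
    = E'+A   [complement / identity]
Both reduce to E'+A, so they are equivalent.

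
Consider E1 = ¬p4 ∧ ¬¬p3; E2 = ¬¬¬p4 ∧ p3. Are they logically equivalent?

E1: ¬p4 ∧ ¬¬p3
    = ¬p4 ∧ p3
E2: ¬¬¬p4 ∧ p3
    = ¬p4 ∧ p3
Both reduce to ¬p4 ∧ p3, so they are equivalent.

Yes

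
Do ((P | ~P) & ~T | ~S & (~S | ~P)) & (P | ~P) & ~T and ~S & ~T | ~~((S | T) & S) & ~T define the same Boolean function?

E1: ((P | ~P) & ~T | ~S & (~S | ~P)) & (P | ~P) & ~T
    = ((P | ~P) & ~T | ~S) & (P | ~P) & ~T   [absorption]
    = (P | ~P) & ~T   [absorption]
    = ~T   [complement / identity]
E2: ~S & ~T | ~~((S | T) & S) & ~T
    = ~S & ~T | (S | T) & S & ~T   [double negation]
    = ~S & ~T | S & ~T   [absorption]
    = ~T   [distribution]
Both reduce to ~T, so they are equivalent.

Yes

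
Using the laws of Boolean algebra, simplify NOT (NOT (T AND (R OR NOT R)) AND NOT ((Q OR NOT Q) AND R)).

T OR R

NOT (NOT (T AND (R OR NOT R)) AND NOT ((Q OR NOT Q) AND R))
= NOT (NOT T AND NOT ((Q OR NOT Q) AND R))
= NOT (NOT T AND NOT R)
= T OR R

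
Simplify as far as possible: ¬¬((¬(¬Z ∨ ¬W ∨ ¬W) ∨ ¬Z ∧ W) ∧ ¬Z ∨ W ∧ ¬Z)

W ∧ ¬Z

¬¬((¬(¬Z ∨ ¬W ∨ ¬W) ∨ ¬Z ∧ W) ∧ ¬Z ∨ W ∧ ¬Z)
= ¬¬((¬(¬Z ∨ ¬W) ∨ ¬Z ∧ W) ∧ ¬Z ∨ W ∧ ¬Z)   (idempotence)
= ¬¬((Z ∧ W ∨ ¬Z ∧ W) ∧ ¬Z ∨ W ∧ ¬Z)   (De Morgan)
= ¬¬(W ∧ ¬Z ∨ W ∧ ¬Z)   (distribution)
= ¬¬(W ∧ ¬Z)   (idempotence)
= W ∧ ¬Z   (double negation)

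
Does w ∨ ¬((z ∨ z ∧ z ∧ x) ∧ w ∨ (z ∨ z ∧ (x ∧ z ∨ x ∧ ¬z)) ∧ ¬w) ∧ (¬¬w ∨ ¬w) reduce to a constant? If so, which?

no

w ∨ ¬((z ∨ z ∧ z ∧ x) ∧ w ∨ (z ∨ z ∧ (x ∧ z ∨ x ∧ ¬z)) ∧ ¬w) ∧ (¬¬w ∨ ¬w)
= w ∨ ¬((z ∨ z ∧ z ∧ x) ∧ w ∨ (z ∨ z ∧ x) ∧ ¬w) ∧ (¬¬w ∨ ¬w)
= w ∨ ¬((z ∨ z ∧ x) ∧ w ∨ (z ∨ z ∧ x) ∧ ¬w) ∧ (¬¬w ∨ ¬w)
= w ∨ ¬((z ∨ z ∧ x) ∧ w ∨ (z ∨ z ∧ x) ∧ ¬w) ∧ (w ∨ ¬w)
= w ∨ ¬(z ∨ z ∧ x) ∧ (w ∨ ¬w)
= w ∨ ¬(z ∨ z ∧ x)
= w ∨ ¬z
This depends on w, z, so it is not a constant.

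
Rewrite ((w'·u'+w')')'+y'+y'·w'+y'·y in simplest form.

w'+y'

((w'·u'+w')')'+y'+y'·w'+y'·y
= ((w'·u'+w')')'+y'+y'·y
= ((w')')'+y'+y'·y
= ((w')')'+y'
= w'+y'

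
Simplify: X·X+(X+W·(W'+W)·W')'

1

X·X+(X+W·(W'+W)·W')'
= X·X+(X+W·W')'   [complement / identity]
= X+(X+W·W')'   [idempotence]
= X+X'   [complement / identity]
= 1   [complement]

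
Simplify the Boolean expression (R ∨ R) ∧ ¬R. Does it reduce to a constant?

False

(R ∨ R) ∧ ¬R
= R ∧ ¬R   (idempotence)
= False   (complement)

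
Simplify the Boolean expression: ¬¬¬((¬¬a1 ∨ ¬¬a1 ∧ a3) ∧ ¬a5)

¬a1 ∨ a5

¬¬¬((¬¬a1 ∨ ¬¬a1 ∧ a3) ∧ ¬a5)
= ¬¬¬(¬¬a1 ∧ ¬a5)   (absorption)
= ¬(¬¬a1 ∧ ¬a5)   (double negation)
= ¬a1 ∨ a5   (De Morgan)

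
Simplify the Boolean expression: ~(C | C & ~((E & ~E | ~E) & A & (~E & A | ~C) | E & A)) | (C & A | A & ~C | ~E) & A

~C | A

~(C | C & ~((E & ~E | ~E) & A & (~E & A | ~C) | E & A)) | (C & A | A & ~C | ~E) & A
= ~(C | C & ~(~E & A & (~E & A | ~C) | E & A)) | (C & A | A & ~C | ~E) & A   — complement / identity
= ~(C | C & ~(~E & A & (~E & A | ~C) | E & A)) | (A | ~E) & A   — distribution
= ~(C | C & ~(~E & A | E & A)) | (A | ~E) & A   — absorption
= ~(C | C & ~A) | (A | ~E) & A   — distribution
= ~C | (A | ~E) & A   — absorption
= ~C | A   — absorption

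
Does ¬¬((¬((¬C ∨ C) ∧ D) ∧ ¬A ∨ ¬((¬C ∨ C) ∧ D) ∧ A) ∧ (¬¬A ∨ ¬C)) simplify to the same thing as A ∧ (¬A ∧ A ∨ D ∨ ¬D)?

No

E1: ¬¬((¬((¬C ∨ C) ∧ D) ∧ ¬A ∨ ¬((¬C ∨ C) ∧ D) ∧ A) ∧ (¬¬A ∨ ¬C))
    = ¬¬(¬((¬C ∨ C) ∧ D) ∧ (¬¬A ∨ ¬C))
    = ¬((¬C ∨ C) ∧ D) ∧ (¬¬A ∨ ¬C)
    = ¬D ∧ (¬¬A ∨ ¬C)
    = ¬D ∧ (A ∨ ¬C)
E2: A ∧ (¬A ∧ A ∨ D ∨ ¬D)
    = A ∧ (D ∨ ¬D)
    = A
These differ: at A=0, C=0, D=0, E1 = 1 but E2 = 0.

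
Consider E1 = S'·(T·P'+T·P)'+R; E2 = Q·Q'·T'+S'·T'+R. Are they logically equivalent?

Yes

E1: S'·(T·P'+T·P)'+R
    = S'·T'+R   (distribution)
E2: Q·Q'·T'+S'·T'+R
    = (Q·Q'+S')·T'+R   (distribution)
    = S'·T'+R   (complement / identity)
Both reduce to S'·T'+R, so they are equivalent.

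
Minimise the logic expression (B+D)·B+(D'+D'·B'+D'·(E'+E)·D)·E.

(B+D)·B+(D'+D'·B'+D'·(E'+E)·D)·E
= (B+D)·B+(D'+D'·(E'+E)·D)·E   [absorption]
= (B+D)·B+(D'+D'·D)·E   [complement / identity]
= B+(D'+D'·D)·E   [absorption]
= B+D'·E   [complement / identity]

B+D'·E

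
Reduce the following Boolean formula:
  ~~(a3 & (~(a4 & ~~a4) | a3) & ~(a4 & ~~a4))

~~(a3 & (~(a4 & ~~a4) | a3) & ~(a4 & ~~a4))
= ~~(a3 & ~(a4 & ~~a4))   [absorption]
= a3 & ~(a4 & ~~a4)   [double negation]
= a3 & ~(a4 & a4)   [double negation]
= a3 & ~a4   [idempotence]

a3 & ~a4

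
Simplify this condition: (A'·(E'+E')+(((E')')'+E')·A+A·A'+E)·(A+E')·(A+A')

(A'·(E'+E')+(((E')')'+E')·A+A·A'+E)·(A+E')·(A+A')
= (A'·(E'+E')+(E'+E')·A+A·A'+E)·(A+E')·(A+A')   (double negation)
= (A'·(E'+E')+(E'+E')·A+E)·(A+E')·(A+A')   (complement / identity)
= (E'+E'+E)·(A+E')·(A+A')   (distribution)
= (E'+E'+E)·(A+E')   (complement / identity)
= (E'+E)·(A+E')   (idempotence)
= A+E'   (complement / identity)

A+E'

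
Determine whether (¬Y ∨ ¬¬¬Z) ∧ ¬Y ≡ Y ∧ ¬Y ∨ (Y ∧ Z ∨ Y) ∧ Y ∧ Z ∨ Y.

E1: (¬Y ∨ ¬¬¬Z) ∧ ¬Y
    = (¬Y ∨ ¬Z) ∧ ¬Y   (double negation)
    = ¬Y   (absorption)
E2: Y ∧ ¬Y ∨ (Y ∧ Z ∨ Y) ∧ Y ∧ Z ∨ Y
    = Y ∧ ¬Y ∨ Y ∧ Z ∨ Y   (absorption)
    = Y ∧ Z ∨ Y   (complement / identity)
    = Y   (absorption)
These differ: at Y=0, Z=0, E1 = 1 but E2 = 0.

No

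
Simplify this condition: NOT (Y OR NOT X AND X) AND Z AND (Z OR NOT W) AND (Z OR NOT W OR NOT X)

NOT Y AND Z

NOT (Y OR NOT X AND X) AND Z AND (Z OR NOT W) AND (Z OR NOT W OR NOT X)
= NOT (Y OR NOT X AND X) AND Z AND (Z OR NOT W)   — absorption
= NOT Y AND Z AND (Z OR NOT W)   — complement / identity
= NOT Y AND Z   — absorption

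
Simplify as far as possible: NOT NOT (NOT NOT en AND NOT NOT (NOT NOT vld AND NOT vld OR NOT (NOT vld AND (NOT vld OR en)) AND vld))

en AND vld

NOT NOT (NOT NOT en AND NOT NOT (NOT NOT vld AND NOT vld OR NOT (NOT vld AND (NOT vld OR en)) AND vld))
= NOT NOT (NOT NOT en AND NOT NOT (NOT NOT vld AND NOT vld OR NOT NOT vld AND vld))   (absorption)
= NOT (NOT en OR NOT (NOT NOT vld AND NOT vld OR NOT NOT vld AND vld))   (De Morgan)
= NOT (NOT en OR NOT NOT NOT vld)   (distribution)
= NOT (NOT en OR NOT vld)   (double negation)
= en AND vld   (De Morgan)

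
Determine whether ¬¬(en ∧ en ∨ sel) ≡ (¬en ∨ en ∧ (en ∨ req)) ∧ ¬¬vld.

No

E1: ¬¬(en ∧ en ∨ sel)
    = en ∧ en ∨ sel   — double negation
    = en ∨ sel   — idempotence
E2: (¬en ∨ en ∧ (en ∨ req)) ∧ ¬¬vld
    = (¬en ∨ en) ∧ ¬¬vld   — absorption
    = ¬¬vld   — complement / identity
    = vld   — double negation
These differ: at en=0, req=0, sel=1, vld=0, E1 = 1 but E2 = 0.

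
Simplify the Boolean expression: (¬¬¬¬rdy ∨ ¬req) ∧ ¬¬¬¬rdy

rdy

(¬¬¬¬rdy ∨ ¬req) ∧ ¬¬¬¬rdy
= ¬¬¬¬rdy   — absorption
= ¬¬rdy   — double negation
= rdy   — double negation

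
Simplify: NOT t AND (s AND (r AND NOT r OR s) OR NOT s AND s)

NOT t AND s

NOT t AND (s AND (r AND NOT r OR s) OR NOT s AND s)
= NOT t AND (s AND s OR NOT s AND s)   [complement / identity]
= NOT t AND s   [distribution]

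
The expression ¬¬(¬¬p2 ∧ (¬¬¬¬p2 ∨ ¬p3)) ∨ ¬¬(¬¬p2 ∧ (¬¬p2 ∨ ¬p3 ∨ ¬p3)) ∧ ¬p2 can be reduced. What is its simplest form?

p2

¬¬(¬¬p2 ∧ (¬¬¬¬p2 ∨ ¬p3)) ∨ ¬¬(¬¬p2 ∧ (¬¬p2 ∨ ¬p3 ∨ ¬p3)) ∧ ¬p2
= ¬¬(¬¬p2 ∧ (¬¬¬¬p2 ∨ ¬p3)) ∨ ¬¬(¬¬p2 ∧ (¬¬p2 ∨ ¬p3)) ∧ ¬p2   (idempotence)
= ¬¬(¬¬p2 ∧ (¬¬p2 ∨ ¬p3)) ∨ ¬¬(¬¬p2 ∧ (¬¬p2 ∨ ¬p3)) ∧ ¬p2   (double negation)
= ¬¬(¬¬p2 ∧ (¬¬p2 ∨ ¬p3))   (absorption)
= ¬¬¬¬p2   (absorption)
= ¬¬p2   (double negation)
= p2   (double negation)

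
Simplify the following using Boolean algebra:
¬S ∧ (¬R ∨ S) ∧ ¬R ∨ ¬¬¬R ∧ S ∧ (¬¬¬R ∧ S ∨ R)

¬R

¬S ∧ (¬R ∨ S) ∧ ¬R ∨ ¬¬¬R ∧ S ∧ (¬¬¬R ∧ S ∨ R)
= ¬S ∧ (¬R ∨ S) ∧ ¬R ∨ ¬¬¬R ∧ S   (absorption)
= ¬S ∧ (¬R ∨ S) ∧ ¬R ∨ ¬R ∧ S   (double negation)
= ¬S ∧ ¬R ∨ ¬R ∧ S   (absorption)
= ¬R   (distribution)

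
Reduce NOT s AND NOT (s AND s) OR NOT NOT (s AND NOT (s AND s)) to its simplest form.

NOT s

NOT s AND NOT (s AND s) OR NOT NOT (s AND NOT (s AND s))
= NOT s AND NOT (s AND s) OR s AND NOT (s AND s)   (double negation)
= NOT (s AND s)   (distribution)
= NOT s   (idempotence)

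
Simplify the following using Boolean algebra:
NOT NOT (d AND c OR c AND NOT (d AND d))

NOT NOT (d AND c OR c AND NOT (d AND d))
= NOT NOT (d AND c OR c AND NOT d)   (idempotence)
= NOT NOT c   (distribution)
= c   (double negation)

c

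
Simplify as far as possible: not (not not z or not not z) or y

not (not not z or not not z) or y
= not not not z or y   — idempotence
= not z or y   — double negation

not z or y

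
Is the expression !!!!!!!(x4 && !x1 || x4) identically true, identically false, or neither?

!!!!!!!(x4 && !x1 || x4)
= !!!!!(x4 && !x1 || x4)   — double negation
= !!!!!x4   — absorption
= !!!x4   — double negation
= !x4   — double negation
This depends on x4, so it is not a constant.

neither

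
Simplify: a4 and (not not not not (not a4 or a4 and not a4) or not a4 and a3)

a4 and (not not not not (not a4 or a4 and not a4) or not a4 and a3)
= a4 and (not not not not not a4 or not a4 and a3)   (complement / identity)
= a4 and (not not not a4 or not a4 and a3)   (double negation)
= a4 and (not a4 or not a4 and a3)   (double negation)
= a4 and not a4   (absorption)
= False   (complement)

False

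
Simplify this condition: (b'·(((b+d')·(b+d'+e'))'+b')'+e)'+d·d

(b'·(((b+d')·(b+d'+e'))'+b')'+e)'+d·d
= (b'·((b+d')'+b')'+e)'+d·d   (absorption)
= (b'·(b+d')·b+e)'+d·d   (De Morgan)
= (b'·b+e)'+d·d   (absorption)
= e'+d·d   (complement / identity)
= e'+d   (idempotence)

e'+d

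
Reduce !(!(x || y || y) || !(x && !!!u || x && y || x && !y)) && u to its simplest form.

x && u

!(!(x || y || y) || !(x && !!!u || x && y || x && !y)) && u
= !(!(x || y || y) || !(x && !!!u || x)) && u   (distribution)
= (x || y || y) && (x && !!!u || x) && u   (De Morgan)
= (x || y || y) && (x && !u || x) && u   (double negation)
= (x || y || y) && x && u   (absorption)
= (x || y) && x && u   (idempotence)
= x && u   (absorption)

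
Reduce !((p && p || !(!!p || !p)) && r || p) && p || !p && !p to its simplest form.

!p

!((p && p || !(!!p || !p)) && r || p) && p || !p && !p
= !((p && p || !p && p) && r || p) && p || !p && !p
= !(p && r || p) && p || !p && !p
= !p && p || !p && !p
= !p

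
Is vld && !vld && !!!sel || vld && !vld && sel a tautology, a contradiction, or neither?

vld && !vld && !!!sel || vld && !vld && sel
= vld && !vld && !sel || vld && !vld && sel   — double negation
= vld && !vld   — distribution
= false   — complement

contradiction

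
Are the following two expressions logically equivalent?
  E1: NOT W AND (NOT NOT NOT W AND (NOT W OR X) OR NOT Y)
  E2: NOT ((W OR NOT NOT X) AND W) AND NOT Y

No

E1: NOT W AND (NOT NOT NOT W AND (NOT W OR X) OR NOT Y)
    = NOT W AND (NOT W AND (NOT W OR X) OR NOT Y)   [double negation]
    = NOT W AND (NOT W OR NOT Y)   [absorption]
    = NOT W   [absorption]
E2: NOT ((W OR NOT NOT X) AND W) AND NOT Y
    = NOT ((W OR X) AND W) AND NOT Y   [double negation]
    = NOT W AND NOT Y   [absorption]
These differ: at W=0, X=0, Y=1, E1 = 1 but E2 = 0.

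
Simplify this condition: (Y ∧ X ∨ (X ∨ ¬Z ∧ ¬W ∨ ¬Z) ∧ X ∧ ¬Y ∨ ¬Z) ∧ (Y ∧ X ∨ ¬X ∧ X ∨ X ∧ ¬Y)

X

(Y ∧ X ∨ (X ∨ ¬Z ∧ ¬W ∨ ¬Z) ∧ X ∧ ¬Y ∨ ¬Z) ∧ (Y ∧ X ∨ ¬X ∧ X ∨ X ∧ ¬Y)
= (Y ∧ X ∨ (X ∨ ¬Z) ∧ X ∧ ¬Y ∨ ¬Z) ∧ (Y ∧ X ∨ ¬X ∧ X ∨ X ∧ ¬Y)   [absorption]
= (Y ∧ X ∨ X ∧ ¬Y ∨ ¬Z) ∧ (Y ∧ X ∨ ¬X ∧ X ∨ X ∧ ¬Y)   [absorption]
= (Y ∧ X ∨ X ∧ ¬Y ∨ ¬Z) ∧ (Y ∧ X ∨ X ∧ ¬Y)   [complement / identity]
= Y ∧ X ∨ X ∧ ¬Y   [absorption]
= X   [distribution]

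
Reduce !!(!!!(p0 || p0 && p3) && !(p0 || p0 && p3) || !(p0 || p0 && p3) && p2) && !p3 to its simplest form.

!p0 && !p3

!!(!!!(p0 || p0 && p3) && !(p0 || p0 && p3) || !(p0 || p0 && p3) && p2) && !p3
= !!(!(p0 || p0 && p3) && !(p0 || p0 && p3) || !(p0 || p0 && p3) && p2) && !p3   — double negation
= !!(!(p0 || p0 && p3) && (!(p0 || p0 && p3) || p2)) && !p3   — distribution
= !!!(p0 || p0 && p3) && !p3   — absorption
= !(p0 || p0 && p3) && !p3   — double negation
= !p0 && !p3   — absorption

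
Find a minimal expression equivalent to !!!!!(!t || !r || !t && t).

!!!!!(!t || !r || !t && t)
= !!!(!t || !r || !t && t)   [double negation]
= !(!t || !r || !t && t)   [double negation]
= !(!t || !r)   [complement / identity]
= t && r   [De Morgan]

t && r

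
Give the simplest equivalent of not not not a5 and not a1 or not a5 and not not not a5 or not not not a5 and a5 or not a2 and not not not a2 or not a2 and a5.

not a5 or not a2

not not not a5 and not a1 or not a5 and not not not a5 or not not not a5 and a5 or not a2 and not not not a2 or not a2 and a5
= not not not a5 and not a1 or not not not a5 or not a2 and not not not a2 or not a2 and a5
= not not not a5 or not a2 and not not not a2 or not a2 and a5
= not not not a5 or not a2 and not a2 or not a2 and a5
= not a5 or not a2 and not a2 or not a2 and a5
= not a5 or (not a2 or a5) and not a2
= not a5 or not a2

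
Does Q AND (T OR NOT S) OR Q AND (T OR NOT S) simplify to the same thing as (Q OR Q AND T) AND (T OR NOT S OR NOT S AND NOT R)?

E1: Q AND (T OR NOT S) OR Q AND (T OR NOT S)
    = Q AND (T OR NOT S)   (idempotence)
E2: (Q OR Q AND T) AND (T OR NOT S OR NOT S AND NOT R)
    = Q AND (T OR NOT S OR NOT S AND NOT R)   (absorption)
    = Q AND (T OR NOT S)   (absorption)
Both reduce to Q AND (T OR NOT S), so they are equivalent.

Yes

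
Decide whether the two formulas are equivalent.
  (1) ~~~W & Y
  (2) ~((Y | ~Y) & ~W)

E1: ~~~W & Y
    = ~W & Y   (double negation)
E2: ~((Y | ~Y) & ~W)
    = ~~W   (complement / identity)
    = W   (double negation)
These differ: at W=1, Y=1, E1 = 0 but E2 = 1.

No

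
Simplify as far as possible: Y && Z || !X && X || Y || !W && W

Y

Y && Z || !X && X || Y || !W && W
= Y && Z || Y || !W && W
= Y || !W && W
= Y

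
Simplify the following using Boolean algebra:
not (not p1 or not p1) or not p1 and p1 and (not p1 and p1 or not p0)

p1

not (not p1 or not p1) or not p1 and p1 and (not p1 and p1 or not p0)
= not (not p1 or not p1) or not p1 and p1   — absorption
= p1 and p1 or not p1 and p1   — De Morgan
= p1   — distribution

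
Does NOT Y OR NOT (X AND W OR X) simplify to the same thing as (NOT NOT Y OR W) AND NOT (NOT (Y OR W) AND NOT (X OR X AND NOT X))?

E1: NOT Y OR NOT (X AND W OR X)
    = NOT Y OR NOT X   (absorption)
E2: (NOT NOT Y OR W) AND NOT (NOT (Y OR W) AND NOT (X OR X AND NOT X))
    = (Y OR W) AND NOT (NOT (Y OR W) AND NOT (X OR X AND NOT X))   (double negation)
    = (Y OR W) AND NOT (NOT (Y OR W) AND NOT X)   (complement / identity)
    = (Y OR W) AND (Y OR W OR X)   (De Morgan)
    = Y OR W   (absorption)
These differ: at W=0, X=1, Y=0, E1 = 1 but E2 = 0.

No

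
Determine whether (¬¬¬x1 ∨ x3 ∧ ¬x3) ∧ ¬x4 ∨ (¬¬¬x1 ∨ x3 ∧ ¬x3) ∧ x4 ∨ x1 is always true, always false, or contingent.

(¬¬¬x1 ∨ x3 ∧ ¬x3) ∧ ¬x4 ∨ (¬¬¬x1 ∨ x3 ∧ ¬x3) ∧ x4 ∨ x1
= ¬¬¬x1 ∨ x3 ∧ ¬x3 ∨ x1   (distribution)
= ¬¬¬x1 ∨ x1   (complement / identity)
= ¬x1 ∨ x1   (double negation)
= True   (complement)

always true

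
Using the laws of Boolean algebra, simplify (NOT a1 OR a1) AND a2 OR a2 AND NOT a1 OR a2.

a2

(NOT a1 OR a1) AND a2 OR a2 AND NOT a1 OR a2
= (NOT a1 OR a1) AND a2 OR a2
= a2 OR a2
= a2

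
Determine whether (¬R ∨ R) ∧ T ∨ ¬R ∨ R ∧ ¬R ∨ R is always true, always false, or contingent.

(¬R ∨ R) ∧ T ∨ ¬R ∨ R ∧ ¬R ∨ R
= (¬R ∨ R) ∧ T ∨ ¬R ∨ R
= ¬R ∨ R
= True

always true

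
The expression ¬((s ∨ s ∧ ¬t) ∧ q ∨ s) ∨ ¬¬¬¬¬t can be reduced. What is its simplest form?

¬((s ∨ s ∧ ¬t) ∧ q ∨ s) ∨ ¬¬¬¬¬t
= ¬(s ∧ q ∨ s) ∨ ¬¬¬¬¬t   (absorption)
= ¬s ∨ ¬¬¬¬¬t   (absorption)
= ¬s ∨ ¬¬¬t   (double negation)
= ¬s ∨ ¬t   (double negation)

¬s ∨ ¬t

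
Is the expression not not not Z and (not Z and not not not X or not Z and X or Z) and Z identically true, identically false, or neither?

not not not Z and (not Z and not not not X or not Z and X or Z) and Z
= not not not Z and (not Z and not X or not Z and X or Z) and Z
= not not not Z and (not Z or Z) and Z
= not not not Z and Z
= not Z and Z
= False

identically false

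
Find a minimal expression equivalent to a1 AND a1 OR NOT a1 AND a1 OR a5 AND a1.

a1 AND a1 OR NOT a1 AND a1 OR a5 AND a1
= a1 AND a1 OR a5 AND a1
= (a1 OR a5) AND a1
= a1

a1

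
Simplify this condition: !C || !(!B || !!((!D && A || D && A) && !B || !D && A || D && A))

!C || B && !A

!C || !(!B || !!((!D && A || D && A) && !B || !D && A || D && A))
= !C || B && !((!D && A || D && A) && !B || !D && A || D && A)   (De Morgan)
= !C || B && !(!D && A || D && A)   (absorption)
= !C || B && !A   (distribution)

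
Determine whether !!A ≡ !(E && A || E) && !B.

No

E1: !!A
    = A   (double negation)
E2: !(E && A || E) && !B
    = !E && !B   (absorption)
These differ: at A=1, B=1, E=0, E1 = 1 but E2 = 0.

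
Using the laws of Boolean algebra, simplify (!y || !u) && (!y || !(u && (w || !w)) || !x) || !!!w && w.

!y || !u

(!y || !u) && (!y || !(u && (w || !w)) || !x) || !!!w && w
= (!y || !u) && (!y || !u || !x) || !!!w && w   [complement / identity]
= (!y || !u) && (!y || !u || !x) || !w && w   [double negation]
= (!y || !u) && (!y || !u || !x)   [complement / identity]
= !y || !u   [absorption]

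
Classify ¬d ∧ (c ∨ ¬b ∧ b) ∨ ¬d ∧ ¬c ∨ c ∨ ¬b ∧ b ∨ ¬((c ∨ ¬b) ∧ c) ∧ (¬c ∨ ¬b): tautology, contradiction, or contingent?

¬d ∧ (c ∨ ¬b ∧ b) ∨ ¬d ∧ ¬c ∨ c ∨ ¬b ∧ b ∨ ¬((c ∨ ¬b) ∧ c) ∧ (¬c ∨ ¬b)
= (c ∨ ¬b ∧ b ∨ ¬c) ∧ ¬d ∨ c ∨ ¬b ∧ b ∨ ¬((c ∨ ¬b) ∧ c) ∧ (¬c ∨ ¬b)   — distribution
= (c ∨ ¬b ∧ b ∨ ¬c) ∧ ¬d ∨ c ∨ ¬b ∧ b ∨ ¬c ∧ (¬c ∨ ¬b)   — absorption
= (c ∨ ¬b ∧ b ∨ ¬c) ∧ ¬d ∨ c ∨ ¬b ∧ b ∨ ¬c   — absorption
= c ∨ ¬b ∧ b ∨ ¬c   — absorption
= c ∨ ¬c   — complement / identity
= True   — complement

tautology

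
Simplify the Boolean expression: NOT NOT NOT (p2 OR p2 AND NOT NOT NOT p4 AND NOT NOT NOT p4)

NOT p2

NOT NOT NOT (p2 OR p2 AND NOT NOT NOT p4 AND NOT NOT NOT p4)
= NOT NOT NOT (p2 OR p2 AND NOT NOT NOT p4)   [idempotence]
= NOT (p2 OR p2 AND NOT NOT NOT p4)   [double negation]
= NOT (p2 OR p2 AND NOT p4)   [double negation]
= NOT p2   [absorption]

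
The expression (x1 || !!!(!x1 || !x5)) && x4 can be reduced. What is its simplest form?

(x1 || !!!(!x1 || !x5)) && x4
= (x1 || !(!x1 || !x5)) && x4   (double negation)
= (x1 || x1 && x5) && x4   (De Morgan)
= x1 && x4   (absorption)

x1 && x4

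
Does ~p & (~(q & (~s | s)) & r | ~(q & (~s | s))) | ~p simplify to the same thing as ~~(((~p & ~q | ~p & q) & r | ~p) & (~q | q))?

Yes

E1: ~p & (~(q & (~s | s)) & r | ~(q & (~s | s))) | ~p
    = ~p & ~(q & (~s | s)) | ~p   (absorption)
    = ~p & ~q | ~p   (complement / identity)
    = ~p   (absorption)
E2: ~~(((~p & ~q | ~p & q) & r | ~p) & (~q | q))
    = ~~((~p & r | ~p) & (~q | q))   (distribution)
    = ~~(~p & (~q | q))   (absorption)
    = ~~~p   (complement / identity)
    = ~p   (double negation)
Both reduce to ~p, so they are equivalent.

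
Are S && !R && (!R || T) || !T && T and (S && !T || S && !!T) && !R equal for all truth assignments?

E1: S && !R && (!R || T) || !T && T
    = S && !R && (!R || T)   — complement / identity
    = S && !R   — absorption
E2: (S && !T || S && !!T) && !R
    = (S && !T || S && T) && !R   — double negation
    = S && !R   — distribution
Both reduce to S && !R, so they are equivalent.

Yes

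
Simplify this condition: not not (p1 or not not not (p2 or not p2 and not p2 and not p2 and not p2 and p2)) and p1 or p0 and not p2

p1 or p0 and not p2

not not (p1 or not not not (p2 or not p2 and not p2 and not p2 and not p2 and p2)) and p1 or p0 and not p2
= not not (p1 or not not not (p2 or not p2 and not p2 and p2)) and p1 or p0 and not p2   (idempotence)
= not not (p1 or not (p2 or not p2 and not p2 and p2)) and p1 or p0 and not p2   (double negation)
= not not (p1 or not (p2 or not p2 and p2)) and p1 or p0 and not p2   (idempotence)
= not not (p1 or not p2) and p1 or p0 and not p2   (complement / identity)
= (p1 or not p2) and p1 or p0 and not p2   (double negation)
= p1 or p0 and not p2   (absorption)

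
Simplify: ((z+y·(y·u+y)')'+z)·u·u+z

((z+y·(y·u+y)')'+z)·u·u+z
= ((z+y·y')'+z)·u·u+z
= (z'+z)·u·u+z
= u·u+z
= u+z

u+z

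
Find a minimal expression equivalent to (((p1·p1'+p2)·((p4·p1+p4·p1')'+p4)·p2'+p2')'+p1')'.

(((p1·p1'+p2)·((p4·p1+p4·p1')'+p4)·p2'+p2')'+p1')'
= ((p1·p1'+p2)·((p4·p1+p4·p1')'+p4)·p2'+p2')·p1   [De Morgan]
= ((p1·p1'+p2)·(p4'+p4)·p2'+p2')·p1   [distribution]
= (p2·(p4'+p4)·p2'+p2')·p1   [complement / identity]
= (p2·p2'+p2')·p1   [complement / identity]
= p2'·p1   [complement / identity]

p2'·p1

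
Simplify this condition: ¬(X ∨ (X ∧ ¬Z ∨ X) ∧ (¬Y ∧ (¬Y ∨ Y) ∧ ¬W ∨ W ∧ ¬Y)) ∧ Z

¬(X ∨ (X ∧ ¬Z ∨ X) ∧ (¬Y ∧ (¬Y ∨ Y) ∧ ¬W ∨ W ∧ ¬Y)) ∧ Z
= ¬(X ∨ X ∧ (¬Y ∧ (¬Y ∨ Y) ∧ ¬W ∨ W ∧ ¬Y)) ∧ Z   — absorption
= ¬(X ∨ X ∧ (¬Y ∧ ¬W ∨ W ∧ ¬Y)) ∧ Z   — complement / identity
= ¬(X ∨ X ∧ ¬Y) ∧ Z   — distribution
= ¬X ∧ Z   — absorption

¬X ∧ Z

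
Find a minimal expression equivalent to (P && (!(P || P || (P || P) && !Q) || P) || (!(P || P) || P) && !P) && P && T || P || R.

(P && (!(P || P || (P || P) && !Q) || P) || (!(P || P) || P) && !P) && P && T || P || R
= (P && (!(P || P) || P) || (!(P || P) || P) && !P) && P && T || P || R   [absorption]
= (!(P || P) || P) && P && T || P || R   [distribution]
= (!P || P) && P && T || P || R   [idempotence]
= P && T || P || R   [complement / identity]
= P || R   [absorption]

P || R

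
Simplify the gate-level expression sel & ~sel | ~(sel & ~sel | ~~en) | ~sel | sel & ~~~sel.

sel & ~sel | ~(sel & ~sel | ~~en) | ~sel | sel & ~~~sel
= ~(sel & ~sel | ~~en) | ~sel | sel & ~~~sel   — complement / identity
= ~~~en | ~sel | sel & ~~~sel   — complement / identity
= ~~~en | ~sel | sel & ~sel   — double negation
= ~en | ~sel | sel & ~sel   — double negation
= ~en | ~sel   — complement / identity

~en | ~sel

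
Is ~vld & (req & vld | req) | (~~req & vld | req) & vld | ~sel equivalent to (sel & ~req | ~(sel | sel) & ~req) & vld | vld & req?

No

E1: ~vld & (req & vld | req) | (~~req & vld | req) & vld | ~sel
    = ~vld & (req & vld | req) | (req & vld | req) & vld | ~sel   [double negation]
    = req & vld | req | ~sel   [distribution]
    = req | ~sel   [absorption]
E2: (sel & ~req | ~(sel | sel) & ~req) & vld | vld & req
    = (sel & ~req | ~sel & ~req) & vld | vld & req   [idempotence]
    = ~req & vld | vld & req   [distribution]
    = vld   [distribution]
These differ: at req=1, sel=0, vld=0, E1 = 1 but E2 = 0.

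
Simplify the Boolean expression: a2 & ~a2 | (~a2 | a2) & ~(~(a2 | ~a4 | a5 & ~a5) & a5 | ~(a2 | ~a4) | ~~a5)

(a2 | ~a4) & ~a5

a2 & ~a2 | (~a2 | a2) & ~(~(a2 | ~a4 | a5 & ~a5) & a5 | ~(a2 | ~a4) | ~~a5)
= a2 & ~a2 | (~a2 | a2) & ~(~(a2 | ~a4) & a5 | ~(a2 | ~a4) | ~~a5)   [complement / identity]
= a2 & ~a2 | (~a2 | a2) & ~(~(a2 | ~a4) | ~~a5)   [absorption]
= (~a2 | a2) & ~(~(a2 | ~a4) | ~~a5)   [complement / identity]
= (~a2 | a2) & (a2 | ~a4) & ~a5   [De Morgan]
= (a2 | ~a4) & ~a5   [complement / identity]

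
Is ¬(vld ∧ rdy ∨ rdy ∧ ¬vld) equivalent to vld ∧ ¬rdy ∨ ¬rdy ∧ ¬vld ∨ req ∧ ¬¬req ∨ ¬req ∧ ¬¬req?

No

E1: ¬(vld ∧ rdy ∨ rdy ∧ ¬vld)
    = ¬rdy
E2: vld ∧ ¬rdy ∨ ¬rdy ∧ ¬vld ∨ req ∧ ¬¬req ∨ ¬req ∧ ¬¬req
    = vld ∧ ¬rdy ∨ ¬rdy ∧ ¬vld ∨ ¬¬req
    = ¬rdy ∨ ¬¬req
    = ¬rdy ∨ req
These differ: at rdy=1, req=1, vld=0, E1 = 0 but E2 = 1.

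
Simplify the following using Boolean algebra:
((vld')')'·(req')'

vld'·req

((vld')')'·(req')'
= vld'·(req')'   (double negation)
= vld'·req   (double negation)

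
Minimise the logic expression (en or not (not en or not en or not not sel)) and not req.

en and not req

(en or not (not en or not en or not not sel)) and not req
= (en or not (not en or not not sel)) and not req
= (en or en and not sel) and not req
= en and not req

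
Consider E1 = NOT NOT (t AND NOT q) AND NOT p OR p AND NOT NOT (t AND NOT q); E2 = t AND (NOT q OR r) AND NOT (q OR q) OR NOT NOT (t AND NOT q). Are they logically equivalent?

Yes

E1: NOT NOT (t AND NOT q) AND NOT p OR p AND NOT NOT (t AND NOT q)
    = NOT NOT (t AND NOT q)   (distribution)
    = t AND NOT q   (double negation)
E2: t AND (NOT q OR r) AND NOT (q OR q) OR NOT NOT (t AND NOT q)
    = t AND (NOT q OR r) AND NOT q OR NOT NOT (t AND NOT q)   (idempotence)
    = t AND (NOT q OR r) AND NOT q OR t AND NOT q   (double negation)
    = t AND NOT q OR t AND NOT q   (absorption)
    = t AND NOT q   (idempotence)
Both reduce to t AND NOT q, so they are equivalent.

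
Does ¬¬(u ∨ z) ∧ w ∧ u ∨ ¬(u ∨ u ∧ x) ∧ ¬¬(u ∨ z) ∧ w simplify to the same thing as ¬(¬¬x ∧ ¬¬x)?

E1: ¬¬(u ∨ z) ∧ w ∧ u ∨ ¬(u ∨ u ∧ x) ∧ ¬¬(u ∨ z) ∧ w
    = ¬¬(u ∨ z) ∧ w ∧ u ∨ ¬u ∧ ¬¬(u ∨ z) ∧ w   (absorption)
    = ¬¬(u ∨ z) ∧ w   (distribution)
    = (u ∨ z) ∧ w   (double negation)
E2: ¬(¬¬x ∧ ¬¬x)
    = ¬x ∨ ¬x   (De Morgan)
    = ¬x   (idempotence)
These differ: at u=1, w=0, x=0, z=1, E1 = 0 but E2 = 1.

No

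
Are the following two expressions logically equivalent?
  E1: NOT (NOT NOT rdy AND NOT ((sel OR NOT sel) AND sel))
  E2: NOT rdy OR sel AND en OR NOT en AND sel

E1: NOT (NOT NOT rdy AND NOT ((sel OR NOT sel) AND sel))
    = NOT rdy OR (sel OR NOT sel) AND sel
    = NOT rdy OR sel
E2: NOT rdy OR sel AND en OR NOT en AND sel
    = NOT rdy OR sel
Both reduce to NOT rdy OR sel, so they are equivalent.

Yes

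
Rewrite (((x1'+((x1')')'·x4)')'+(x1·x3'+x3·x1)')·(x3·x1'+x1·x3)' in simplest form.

(((x1'+((x1')')'·x4)')'+(x1·x3'+x3·x1)')·(x3·x1'+x1·x3)'
= (((x1'+x1'·x4)')'+(x1·x3'+x3·x1)')·(x3·x1'+x1·x3)'   [double negation]
= (((x1'+x1'·x4)')'+(x1·x3'+x3·x1)')·x3'   [distribution]
= (((x1'+x1'·x4)')'+x1')·x3'   [distribution]
= (((x1')')'+x1')·x3'   [absorption]
= (x1'+x1')·x3'   [double negation]
= x1'·x3'   [idempotence]

x1'·x3'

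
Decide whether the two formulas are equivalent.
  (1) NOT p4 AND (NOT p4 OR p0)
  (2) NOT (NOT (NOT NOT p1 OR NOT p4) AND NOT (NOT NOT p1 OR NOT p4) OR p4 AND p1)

E1: NOT p4 AND (NOT p4 OR p0)
    = NOT p4   — absorption
E2: NOT (NOT (NOT NOT p1 OR NOT p4) AND NOT (NOT NOT p1 OR NOT p4) OR p4 AND p1)
    = NOT (NOT (NOT NOT p1 OR NOT p4) OR p4 AND p1)   — idempotence
    = NOT (NOT p1 AND p4 OR p4 AND p1)   — De Morgan
    = NOT p4   — distribution
Both reduce to NOT p4, so they are equivalent.

Yes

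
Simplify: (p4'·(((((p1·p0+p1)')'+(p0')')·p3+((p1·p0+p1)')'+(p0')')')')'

p4+p1'·p0'

(p4'·(((((p1·p0+p1)')'+(p0')')·p3+((p1·p0+p1)')'+(p0')')')')'
= (p4'·((((p1·p0+p1)')'+(p0')')')')'   (absorption)
= p4+(((p1·p0+p1)')'+(p0')')'   (De Morgan)
= p4+((p1')'+(p0')')'   (absorption)
= p4+p1'·p0'   (De Morgan)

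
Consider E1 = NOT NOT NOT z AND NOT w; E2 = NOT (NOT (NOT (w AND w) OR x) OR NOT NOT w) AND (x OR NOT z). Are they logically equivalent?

No

E1: NOT NOT NOT z AND NOT w
    = NOT z AND NOT w   (double negation)
E2: NOT (NOT (NOT (w AND w) OR x) OR NOT NOT w) AND (x OR NOT z)
    = (NOT (w AND w) OR x) AND NOT w AND (x OR NOT z)   (De Morgan)
    = (NOT w OR x) AND NOT w AND (x OR NOT z)   (idempotence)
    = NOT w AND (x OR NOT z)   (absorption)
These differ: at w=0, x=1, z=1, E1 = 0 but E2 = 1.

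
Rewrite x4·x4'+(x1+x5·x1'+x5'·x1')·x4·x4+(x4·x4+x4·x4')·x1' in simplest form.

x4·x4'+(x1+x5·x1'+x5'·x1')·x4·x4+(x4·x4+x4·x4')·x1'
= x4·x4'+(x1+x1')·x4·x4+(x4·x4+x4·x4')·x1'   — distribution
= x4·x4'+x4·x4+(x4·x4+x4·x4')·x1'   — complement / identity
= x4+(x4·x4+x4·x4')·x1'   — distribution
= x4+x4·x1'   — distribution
= x4   — absorption

x4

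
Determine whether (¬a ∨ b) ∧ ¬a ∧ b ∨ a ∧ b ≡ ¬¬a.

No

E1: (¬a ∨ b) ∧ ¬a ∧ b ∨ a ∧ b
    = ¬a ∧ b ∨ a ∧ b   [absorption]
    = b   [distribution]
E2: ¬¬a
    = a   [double negation]
These differ: at a=0, b=1, E1 = 1 but E2 = 0.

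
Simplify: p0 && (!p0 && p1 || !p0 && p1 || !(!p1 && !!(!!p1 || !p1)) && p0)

p0 && (!p0 && p1 || !p0 && p1 || !(!p1 && !!(!!p1 || !p1)) && p0)
= p0 && (!p0 && p1 || !p0 && p1 || (p1 || !(!!p1 || !p1)) && p0)   [De Morgan]
= p0 && (!p0 && p1 || (p1 || !(!!p1 || !p1)) && p0)   [idempotence]
= p0 && (!p0 && p1 || (p1 || !p1 && p1) && p0)   [De Morgan]
= p0 && (!p0 && p1 || p1 && p0)   [complement / identity]
= p0 && p1   [distribution]

p0 && p1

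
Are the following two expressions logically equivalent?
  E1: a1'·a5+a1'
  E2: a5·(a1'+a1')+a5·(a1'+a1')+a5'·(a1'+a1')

E1: a1'·a5+a1'
    = a1'   — absorption
E2: a5·(a1'+a1')+a5·(a1'+a1')+a5'·(a1'+a1')
    = a5·(a1'+a1')+a5'·(a1'+a1')   — idempotence
    = a1'+a1'   — distribution
    = a1'   — idempotence
Both reduce to a1', so they are equivalent.

Yes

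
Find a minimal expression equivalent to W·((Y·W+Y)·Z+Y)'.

W·((Y·W+Y)·Z+Y)'
= W·(Y·Z+Y)'   [absorption]
= W·Y'   [absorption]

W·Y'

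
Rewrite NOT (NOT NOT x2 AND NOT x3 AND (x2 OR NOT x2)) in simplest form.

NOT x2 OR x3

NOT (NOT NOT x2 AND NOT x3 AND (x2 OR NOT x2))
= NOT (NOT NOT x2 AND NOT x3)   (complement / identity)
= NOT x2 OR x3   (De Morgan)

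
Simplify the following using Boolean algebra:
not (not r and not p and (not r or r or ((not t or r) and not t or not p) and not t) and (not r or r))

r or p

not (not r and not p and (not r or r or ((not t or r) and not t or not p) and not t) and (not r or r))
= not (not r and not p and (not r or r or (not t or not p) and not t) and (not r or r))   — absorption
= not (not r and not p and (not r or r or not t) and (not r or r))   — absorption
= not (not r and not p and (not r or r))   — absorption
= not (not r and not p)   — complement / identity
= r or p   — De Morgan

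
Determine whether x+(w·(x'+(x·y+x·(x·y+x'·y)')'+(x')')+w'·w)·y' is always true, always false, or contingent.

contingent

x+(w·(x'+(x·y+x·(x·y+x'·y)')'+(x')')+w'·w)·y'
= x+(w·(x'+(x·y+x·y')'+(x')')+w'·w)·y'
= x+(w·(x'+x'+(x')')+w'·w)·y'
= x+(w·(x'+(x')')+w'·w)·y'
= x+(w·(x'+x)+w'·w)·y'
= x+w·(x'+x)·y'
= x+w·y'
This depends on w, x, y, so it is not a constant.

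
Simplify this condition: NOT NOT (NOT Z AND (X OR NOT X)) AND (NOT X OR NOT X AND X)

NOT NOT (NOT Z AND (X OR NOT X)) AND (NOT X OR NOT X AND X)
= NOT NOT (NOT Z AND (X OR NOT X)) AND NOT X   — complement / identity
= NOT NOT NOT Z AND NOT X   — complement / identity
= NOT Z AND NOT X   — double negation

NOT Z AND NOT X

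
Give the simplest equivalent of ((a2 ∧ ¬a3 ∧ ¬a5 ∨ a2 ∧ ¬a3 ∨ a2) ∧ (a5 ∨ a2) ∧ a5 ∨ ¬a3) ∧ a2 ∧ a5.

((a2 ∧ ¬a3 ∧ ¬a5 ∨ a2 ∧ ¬a3 ∨ a2) ∧ (a5 ∨ a2) ∧ a5 ∨ ¬a3) ∧ a2 ∧ a5
= ((a2 ∧ ¬a3 ∧ ¬a5 ∨ a2 ∧ ¬a3 ∨ a2) ∧ a5 ∨ ¬a3) ∧ a2 ∧ a5   — absorption
= ((a2 ∧ ¬a3 ∨ a2) ∧ a5 ∨ ¬a3) ∧ a2 ∧ a5   — absorption
= (a2 ∧ a5 ∨ ¬a3) ∧ a2 ∧ a5   — absorption
= a2 ∧ a5   — absorption

a2 ∧ a5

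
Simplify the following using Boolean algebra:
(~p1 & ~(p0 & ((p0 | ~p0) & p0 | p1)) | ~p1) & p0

~p1 & p0

(~p1 & ~(p0 & ((p0 | ~p0) & p0 | p1)) | ~p1) & p0
= (~p1 & ~(p0 & (p0 | p1)) | ~p1) & p0   (complement / identity)
= (~p1 & ~p0 | ~p1) & p0   (absorption)
= ~p1 & p0   (absorption)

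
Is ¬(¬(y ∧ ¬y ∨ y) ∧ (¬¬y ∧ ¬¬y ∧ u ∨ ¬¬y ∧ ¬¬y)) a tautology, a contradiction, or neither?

tautology

¬(¬(y ∧ ¬y ∨ y) ∧ (¬¬y ∧ ¬¬y ∧ u ∨ ¬¬y ∧ ¬¬y))
= ¬(¬(y ∧ ¬y ∨ y) ∧ ¬¬y ∧ ¬¬y)   — absorption
= ¬(¬y ∧ ¬¬y ∧ ¬¬y)   — complement / identity
= ¬(¬y ∧ ¬¬y)   — idempotence
= y ∨ ¬y   — De Morgan
= True   — complement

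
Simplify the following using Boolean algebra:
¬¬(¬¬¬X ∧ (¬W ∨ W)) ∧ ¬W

¬¬(¬¬¬X ∧ (¬W ∨ W)) ∧ ¬W
= ¬¬¬¬¬X ∧ ¬W   — complement / identity
= ¬¬¬X ∧ ¬W   — double negation
= ¬X ∧ ¬W   — double negation

¬X ∧ ¬W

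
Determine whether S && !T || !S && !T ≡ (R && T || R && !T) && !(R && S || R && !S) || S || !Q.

No

E1: S && !T || !S && !T
    = !T
E2: (R && T || R && !T) && !(R && S || R && !S) || S || !Q
    = (R && T || R && !T) && !R || S || !Q
    = R && !R || S || !Q
    = S || !Q
These differ: at Q=0, R=1, S=1, T=1, E1 = 0 but E2 = 1.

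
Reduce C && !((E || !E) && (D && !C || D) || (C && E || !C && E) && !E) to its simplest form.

C && !D

C && !((E || !E) && (D && !C || D) || (C && E || !C && E) && !E)
= C && !((E || !E) && (D && !C || D) || E && !E)   [distribution]
= C && !((E || !E) && D || E && !E)   [absorption]
= C && !((E || !E) && D)   [complement / identity]
= C && !D   [complement / identity]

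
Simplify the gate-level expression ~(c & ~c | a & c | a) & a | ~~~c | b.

~(c & ~c | a & c | a) & a | ~~~c | b
= ~(c & ~c | a & c | a) & a | ~c | b   — double negation
= ~(c & ~c | a) & a | ~c | b   — absorption
= ~a & a | ~c | b   — complement / identity
= ~c | b   — complement / identity

~c | b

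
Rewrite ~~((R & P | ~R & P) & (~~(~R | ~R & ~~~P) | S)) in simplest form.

~~((R & P | ~R & P) & (~~(~R | ~R & ~~~P) | S))
= (R & P | ~R & P) & (~~(~R | ~R & ~~~P) | S)
= (R & P | ~R & P) & (~~(~R | ~R & ~P) | S)
= (R & P | ~R & P) & (~R | ~R & ~P | S)
= P & (~R | ~R & ~P | S)
= P & (~R | S)

P & (~R | S)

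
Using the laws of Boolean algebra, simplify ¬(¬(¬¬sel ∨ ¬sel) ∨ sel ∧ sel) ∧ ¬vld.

¬(¬(¬¬sel ∨ ¬sel) ∨ sel ∧ sel) ∧ ¬vld
= ¬(¬sel ∧ sel ∨ sel ∧ sel) ∧ ¬vld
= ¬sel ∧ ¬vld

¬sel ∧ ¬vld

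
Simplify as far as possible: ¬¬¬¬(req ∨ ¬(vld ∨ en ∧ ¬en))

req ∨ ¬vld

¬¬¬¬(req ∨ ¬(vld ∨ en ∧ ¬en))
= ¬¬¬¬(req ∨ ¬vld)   [complement / identity]
= ¬¬(req ∨ ¬vld)   [double negation]
= req ∨ ¬vld   [double negation]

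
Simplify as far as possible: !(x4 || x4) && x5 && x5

!(x4 || x4) && x5 && x5
= !x4 && x5 && x5   (idempotence)
= !x4 && x5   (idempotence)

!x4 && x5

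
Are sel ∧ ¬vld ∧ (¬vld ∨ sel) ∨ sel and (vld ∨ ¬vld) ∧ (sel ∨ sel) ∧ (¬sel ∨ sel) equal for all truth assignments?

Yes

E1: sel ∧ ¬vld ∧ (¬vld ∨ sel) ∨ sel
    = sel ∧ ¬vld ∨ sel   [absorption]
    = sel   [absorption]
E2: (vld ∨ ¬vld) ∧ (sel ∨ sel) ∧ (¬sel ∨ sel)
    = (sel ∨ sel) ∧ (¬sel ∨ sel)   [complement / identity]
    = sel ∨ sel   [complement / identity]
    = sel   [idempotence]
Both reduce to sel, so they are equivalent.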